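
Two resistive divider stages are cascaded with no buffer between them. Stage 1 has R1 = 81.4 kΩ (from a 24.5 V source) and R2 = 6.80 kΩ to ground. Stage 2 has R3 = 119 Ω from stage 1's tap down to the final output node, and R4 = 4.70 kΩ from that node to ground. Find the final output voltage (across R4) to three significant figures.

V_out ≈ 0.800 V

Stage 2 presents R3+R4 = 4819 Ω as a load on stage 1's tap.
Stage 1's lower leg becomes R2‖(R3+R4) = 2820 Ω, so V_mid = 24.5 × 2820/84220 = 0.8204 V.
Stage 2 is itself unloaded: V_out = V_mid × R4/(R3+R4) = 0.8204 × 4700/4819 = 0.800 V.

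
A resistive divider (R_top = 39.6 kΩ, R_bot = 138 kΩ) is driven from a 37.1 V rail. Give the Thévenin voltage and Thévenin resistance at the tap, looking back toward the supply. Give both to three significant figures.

V_th is the open-circuit tap voltage: 37.1 × 138/(39.6 + 138) = 28.8 V.
With the supply zeroed, R_top and R_bot appear in parallel from the tap: R_th = R_top‖R_bot = (39.6 × 138)/177.6 = 30.8 kΩ.

V_th = 28.8 V, R_th = 30.8 kΩ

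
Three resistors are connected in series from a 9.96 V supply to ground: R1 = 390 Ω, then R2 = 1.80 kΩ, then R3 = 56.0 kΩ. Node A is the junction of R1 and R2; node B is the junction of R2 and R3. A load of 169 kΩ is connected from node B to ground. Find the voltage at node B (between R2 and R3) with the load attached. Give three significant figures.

V ≈ 9.47 V

At node B, R3 is in parallel with the load: R3‖R_L = 42060 Ω.
Below node A the resistance is R2 + (R3‖R_L) = 43860 Ω, so V_A = 9.96 × 43860/44250 = 9.872 V.
Then V_B = V_A × (R3‖R_L)/(R2 + R3‖R_L) = 9.872 × 42060/43860 = 9.47 V.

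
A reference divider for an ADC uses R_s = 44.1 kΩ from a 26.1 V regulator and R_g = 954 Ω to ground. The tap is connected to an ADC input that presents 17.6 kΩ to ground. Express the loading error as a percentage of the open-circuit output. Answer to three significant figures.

5.04 %

The divider's output (Thévenin) resistance is R_s‖R_g = 933.8 Ω.
Fractional drop under load = R_th/(R_th + R_L) = 933.8 / (933.8 + 17600) = 0.05038.
So the output falls by 5.04 %.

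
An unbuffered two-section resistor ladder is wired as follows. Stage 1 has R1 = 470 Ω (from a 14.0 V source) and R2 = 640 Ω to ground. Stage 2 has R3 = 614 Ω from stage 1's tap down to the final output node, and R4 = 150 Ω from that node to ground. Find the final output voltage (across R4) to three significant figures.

V_out ≈ 1.17 V

Stage 2 presents R3+R4 = 764.0 Ω as a load on stage 1's tap.
Stage 1's lower leg becomes R2‖(R3+R4) = 348.3 Ω, so V_mid = 14.0 × 348.3/818.3 = 5.959 V.
Stage 2 is itself unloaded: V_out = V_mid × R4/(R3+R4) = 5.959 × 150/764.0 = 1.17 V.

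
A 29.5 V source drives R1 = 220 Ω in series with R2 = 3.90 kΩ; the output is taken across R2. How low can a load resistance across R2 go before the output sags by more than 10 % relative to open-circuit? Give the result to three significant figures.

R_L(min) ≈ 1.87 kΩ

Output resistance R_th = R1‖R2 = (220 × 3900)/4120 = 208.3 Ω.
The fractional drop is R_th/(R_th + R_L); requiring this ≤ 0.100 gives R_L ≥ R_th(1/0.100 − 1) = 208.3 × 9.000 = 1.87 kΩ.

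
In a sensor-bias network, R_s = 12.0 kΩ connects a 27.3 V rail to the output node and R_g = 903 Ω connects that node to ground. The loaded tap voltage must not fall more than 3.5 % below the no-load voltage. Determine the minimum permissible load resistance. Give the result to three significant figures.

Output resistance R_th = R_s‖R_g = (12000 × 903)/12900 = 839.8 Ω.
The fractional drop is R_th/(R_th + R_L); requiring this ≤ 0.0350 gives R_L ≥ R_th(1/0.0350 − 1) = 839.8 × 27.57 = 23.2 kΩ.

R_L(min) ≈ 23.2 kΩ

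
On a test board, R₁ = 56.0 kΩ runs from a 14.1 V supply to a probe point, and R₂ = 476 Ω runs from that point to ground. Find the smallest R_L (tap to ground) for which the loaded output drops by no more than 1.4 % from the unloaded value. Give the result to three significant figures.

R_L(min) ≈ 33.2 kΩ

Output resistance R_th = R₁‖R₂ = (56000 × 476)/56480 = 472.0 Ω.
The fractional drop is R_th/(R_th + R_L); requiring this ≤ 0.0140 gives R_L ≥ R_th(1/0.0140 − 1) = 472.0 × 70.43 = 33.2 kΩ.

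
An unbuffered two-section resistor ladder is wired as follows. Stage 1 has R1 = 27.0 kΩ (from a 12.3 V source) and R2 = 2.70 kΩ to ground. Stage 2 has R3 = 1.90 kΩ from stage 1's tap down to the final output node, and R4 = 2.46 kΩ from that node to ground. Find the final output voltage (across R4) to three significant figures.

V_out ≈ 0.404 V

Stage 2 presents R3+R4 = 4.360 kΩ as a load on stage 1's tap.
Stage 1's lower leg becomes R2‖(R3+R4) = 1.667 kΩ, so V_mid = 12.3 × 1.667/28.67 = 0.7154 V.
Stage 2 is itself unloaded: V_out = V_mid × R4/(R3+R4) = 0.7154 × 2.46/4.360 = 0.404 V.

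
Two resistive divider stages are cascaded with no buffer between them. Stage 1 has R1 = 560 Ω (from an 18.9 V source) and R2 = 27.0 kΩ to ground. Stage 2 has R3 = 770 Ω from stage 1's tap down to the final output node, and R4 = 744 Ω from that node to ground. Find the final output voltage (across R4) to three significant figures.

V_out ≈ 6.68 V

Stage 2 presents R3+R4 = 1514 Ω as a load on stage 1's tap.
Stage 1's lower leg becomes R2‖(R3+R4) = 1434 Ω, so V_mid = 18.9 × 1434/1994 = 13.59 V.
Stage 2 is itself unloaded: V_out = V_mid × R4/(R3+R4) = 13.59 × 744/1514 = 6.68 V.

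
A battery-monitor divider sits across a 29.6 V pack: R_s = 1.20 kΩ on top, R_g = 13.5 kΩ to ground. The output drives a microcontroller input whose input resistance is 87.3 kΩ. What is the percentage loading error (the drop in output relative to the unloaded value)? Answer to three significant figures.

The divider's output (Thévenin) resistance is R_s‖R_g = 1.102 kΩ.
Fractional drop under load = R_th/(R_th + R_L) = 1.102 / (1.102 + 87.3) = 0.01247.
So the output falls by 1.25 %.

1.25 %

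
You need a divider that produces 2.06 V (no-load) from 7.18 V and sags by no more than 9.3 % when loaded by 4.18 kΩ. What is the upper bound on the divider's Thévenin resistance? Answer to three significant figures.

R_th ≤ 429 Ω

Loading drop = R_th/(R_th + R_L) ≤ 0.0930, so R_th ≤ R_L · ε/(1−ε) = 4.18 kΩ × 0.0930/0.9070 = 429 Ω.
(Any R1, R2 with R2/(R1+R2) = 0.287 and R1‖R2 ≤ 429 Ω will meet the spec.)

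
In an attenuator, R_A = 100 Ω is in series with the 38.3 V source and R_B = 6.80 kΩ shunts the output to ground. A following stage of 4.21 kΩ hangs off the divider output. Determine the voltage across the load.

V_out ≈ 36.9 V

The load sits in parallel with R_B: R_B‖R_L = (6800 × 4210) / (6800 + 4210) = 2600 Ω.
V_out = 38.3 × 2600 / (100 + 2600) = 38.3 × 2600/2700 = 36.9 V.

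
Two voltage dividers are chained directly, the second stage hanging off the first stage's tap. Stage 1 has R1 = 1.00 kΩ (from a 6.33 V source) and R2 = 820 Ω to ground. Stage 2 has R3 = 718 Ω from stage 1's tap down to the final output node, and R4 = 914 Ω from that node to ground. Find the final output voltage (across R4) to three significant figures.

V_out ≈ 1.25 V

Stage 2 presents R3+R4 = 1632 Ω as a load on stage 1's tap.
Stage 1's lower leg becomes R2‖(R3+R4) = 545.8 Ω, so V_mid = 6.33 × 545.8/1546 = 2.235 V.
Stage 2 is itself unloaded: V_out = V_mid × R4/(R3+R4) = 2.235 × 914/1632 = 1.25 V.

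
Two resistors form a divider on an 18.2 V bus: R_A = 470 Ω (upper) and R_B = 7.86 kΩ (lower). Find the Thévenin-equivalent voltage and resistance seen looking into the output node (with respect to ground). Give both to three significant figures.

V_th = 17.2 V, R_th = 443 Ω

V_th is the open-circuit tap voltage: 18.2 × 7860/(470 + 7860) = 17.2 V.
With the supply zeroed, R_A and R_B appear in parallel from the tap: R_th = R_A‖R_B = (470 × 7860)/8330 = 443 Ω.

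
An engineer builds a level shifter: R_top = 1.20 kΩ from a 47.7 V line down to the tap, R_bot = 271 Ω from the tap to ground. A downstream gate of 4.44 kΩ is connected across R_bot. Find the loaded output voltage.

The load sits in parallel with R_bot: R_bot‖R_L = (271 × 4440) / (271 + 4440) = 255.4 Ω.
V_out = 47.7 × 255.4 / (1200 + 255.4) = 47.7 × 255.4/1455 = 8.37 V.

V_out ≈ 8.37 V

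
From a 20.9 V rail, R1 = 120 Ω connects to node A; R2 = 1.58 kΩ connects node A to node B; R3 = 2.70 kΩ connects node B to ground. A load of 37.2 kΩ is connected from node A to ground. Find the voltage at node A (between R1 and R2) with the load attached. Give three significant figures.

V ≈ 20.3 V

Below node A the series string R2+R3 = 4280 Ω sits in parallel with the 37200 Ω load: 3838 Ω.
V_A = 20.9 × 3838/(120 + 3838) = 20.3 V.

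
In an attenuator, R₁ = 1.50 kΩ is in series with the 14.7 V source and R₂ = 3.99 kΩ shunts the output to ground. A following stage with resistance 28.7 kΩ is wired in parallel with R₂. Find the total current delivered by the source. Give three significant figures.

I ≈ 2.94 mA

R₂‖R_L = 3.503 kΩ, so the source sees R₁ + R₂‖R_L = 5.003 kΩ.
I = 14.7 V / 5.003 kΩ = 2.94 mA.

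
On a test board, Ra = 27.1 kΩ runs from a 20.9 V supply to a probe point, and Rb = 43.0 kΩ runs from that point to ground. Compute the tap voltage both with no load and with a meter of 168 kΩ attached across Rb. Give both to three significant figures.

Open-circuit: V = 20.9 × 43.0/(27.1 + 43.0) = 12.8 V.
With the load, Rb becomes Rb‖R_L = 34.24 kΩ, so V = 20.9 × 34.24/61.34 = 11.7 V.

Unloaded: 12.8 V; loaded: 11.7 V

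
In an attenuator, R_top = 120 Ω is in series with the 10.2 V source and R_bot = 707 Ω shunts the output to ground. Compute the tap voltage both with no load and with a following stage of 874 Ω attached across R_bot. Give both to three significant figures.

Open-circuit: V = 10.2 × 707/(120 + 707) = 8.72 V.
With the load, R_bot becomes R_bot‖R_L = 390.8 Ω, so V = 10.2 × 390.8/510.8 = 7.80 V.

Unloaded: 8.72 V; loaded: 7.80 V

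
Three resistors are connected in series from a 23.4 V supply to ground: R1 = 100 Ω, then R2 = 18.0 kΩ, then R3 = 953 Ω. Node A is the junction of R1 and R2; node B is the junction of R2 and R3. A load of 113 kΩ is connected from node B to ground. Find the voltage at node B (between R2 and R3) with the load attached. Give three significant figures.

At node B, R3 is in parallel with the load: R3‖R_L = 945.0 Ω.
Below node A the resistance is R2 + (R3‖R_L) = 18950 Ω, so V_A = 23.4 × 18950/19050 = 23.28 V.
Then V_B = V_A × (R3‖R_L)/(R2 + R3‖R_L) = 23.28 × 945.0/18950 = 1.16 V.

V ≈ 1.16 V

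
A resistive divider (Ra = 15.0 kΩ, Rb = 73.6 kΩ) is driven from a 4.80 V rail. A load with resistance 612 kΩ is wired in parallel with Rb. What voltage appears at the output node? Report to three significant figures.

V_out ≈ 3.91 V

The load sits in parallel with Rb: Rb‖R_L = (73.6 × 612) / (73.6 + 612) = 65.70 kΩ.
V_out = 4.80 × 65.70 / (15.0 + 65.70) = 4.80 × 65.70/80.70 = 3.91 V.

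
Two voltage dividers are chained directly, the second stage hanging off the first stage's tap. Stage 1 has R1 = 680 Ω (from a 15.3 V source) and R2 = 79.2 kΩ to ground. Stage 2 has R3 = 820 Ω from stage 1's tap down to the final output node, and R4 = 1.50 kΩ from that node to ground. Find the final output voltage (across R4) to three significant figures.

V_out ≈ 7.60 V

Stage 2 presents R3+R4 = 2320 Ω as a load on stage 1's tap.
Stage 1's lower leg becomes R2‖(R3+R4) = 2254 Ω, so V_mid = 15.3 × 2254/2934 = 11.75 V.
Stage 2 is itself unloaded: V_out = V_mid × R4/(R3+R4) = 11.75 × 1500/2320 = 7.60 V.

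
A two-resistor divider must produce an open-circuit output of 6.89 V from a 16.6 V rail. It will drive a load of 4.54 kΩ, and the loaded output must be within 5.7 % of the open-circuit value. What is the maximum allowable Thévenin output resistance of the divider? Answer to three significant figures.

Loading drop = R_th/(R_th + R_L) ≤ 0.0570, so R_th ≤ R_L · ε/(1−ε) = 4.54 kΩ × 0.0570/0.9430 = 274 Ω.
(Any R1, R2 with R2/(R1+R2) = 0.415 and R1‖R2 ≤ 274 Ω will meet the spec.)

R_th ≤ 274 Ω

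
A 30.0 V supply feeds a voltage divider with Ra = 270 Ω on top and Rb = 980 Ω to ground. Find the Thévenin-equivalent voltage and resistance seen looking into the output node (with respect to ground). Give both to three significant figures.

V_th is the open-circuit tap voltage: 30.0 × 980/(270 + 980) = 23.5 V.
With the supply zeroed, Ra and Rb appear in parallel from the tap: R_th = Ra‖Rb = (270 × 980)/1250 = 212 Ω.

V_th = 23.5 V, R_th = 212 Ω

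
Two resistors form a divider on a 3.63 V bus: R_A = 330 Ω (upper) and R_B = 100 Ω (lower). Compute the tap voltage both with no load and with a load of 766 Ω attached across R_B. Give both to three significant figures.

Open-circuit: V = 3.63 × 100/(330 + 100) = 0.844 V.
With the load, R_B becomes R_B‖R_L = 88.45 Ω, so V = 3.63 × 88.45/418.5 = 0.767 V.

Unloaded: 0.844 V; loaded: 0.767 V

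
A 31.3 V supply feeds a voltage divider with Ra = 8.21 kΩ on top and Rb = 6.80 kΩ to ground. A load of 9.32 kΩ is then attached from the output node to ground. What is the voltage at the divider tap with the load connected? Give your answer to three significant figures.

The load sits in parallel with Rb: Rb‖R_L = (6.80 × 9.32) / (6.80 + 9.32) = 3.932 kΩ.
V_out = 31.3 × 3.932 / (8.21 + 3.932) = 31.3 × 3.932/12.14 = 10.1 V.
(Unloaded it would have been 14.2 V.)

V_out ≈ 10.1 V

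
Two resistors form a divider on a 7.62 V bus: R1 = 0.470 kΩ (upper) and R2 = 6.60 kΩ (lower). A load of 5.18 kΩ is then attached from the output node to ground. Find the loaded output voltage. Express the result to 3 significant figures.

The load sits in parallel with R2: R2‖R_L = (6600 × 5180) / (6600 + 5180) = 2902 Ω.
V_out = 7.62 × 2902 / (470 + 2902) = 7.62 × 2902/3372 = 6.56 V.
(Unloaded it would have been 7.11 V.)

V_out ≈ 6.56 V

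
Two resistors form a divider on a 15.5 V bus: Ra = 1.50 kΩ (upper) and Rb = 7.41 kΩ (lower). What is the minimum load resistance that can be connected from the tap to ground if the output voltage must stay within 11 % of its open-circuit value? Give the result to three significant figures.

Output resistance R_th = Ra‖Rb = (1.50 × 7.41)/8.910 = 1.247 kΩ.
The fractional drop is R_th/(R_th + R_L); requiring this ≤ 0.110 gives R_L ≥ R_th(1/0.110 − 1) = 1.247 × 8.091 = 10.1 kΩ.

R_L(min) ≈ 10.1 kΩ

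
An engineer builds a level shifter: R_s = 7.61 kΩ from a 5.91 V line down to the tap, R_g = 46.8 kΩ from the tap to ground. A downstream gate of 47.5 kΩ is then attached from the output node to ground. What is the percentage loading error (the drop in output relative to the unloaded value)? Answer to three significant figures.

12.1 %

Unloaded V = 5.91 × 46.8/54.41 = 5.0834 V.
Loaded: R_g‖R_L = 23.57 kΩ, giving V = 5.91 × 23.57/31.18 = 4.4677 V.
Drop = (5.0834 − 4.4677) / 5.0834 = 12.1 %.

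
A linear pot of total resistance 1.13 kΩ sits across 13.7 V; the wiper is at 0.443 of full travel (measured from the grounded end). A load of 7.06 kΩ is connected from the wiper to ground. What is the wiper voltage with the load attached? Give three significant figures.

The wiper splits the pot into (1−α)R = 629.4 Ω above and αR = 500.6 Ω below.
Lower section ‖ load = 467.4 Ω.
V_wiper = 13.7 × 467.4/(629.4 + 467.4) = 5.84 V.

V ≈ 5.84 V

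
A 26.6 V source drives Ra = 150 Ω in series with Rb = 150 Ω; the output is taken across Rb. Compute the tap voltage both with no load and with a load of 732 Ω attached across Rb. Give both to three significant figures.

Open-circuit: V = 26.6 × 150/(150 + 150) = 13.3 V.
With the load, Rb becomes Rb‖R_L = 124.5 Ω, so V = 26.6 × 124.5/274.5 = 12.1 V.

Unloaded: 13.3 V; loaded: 12.1 V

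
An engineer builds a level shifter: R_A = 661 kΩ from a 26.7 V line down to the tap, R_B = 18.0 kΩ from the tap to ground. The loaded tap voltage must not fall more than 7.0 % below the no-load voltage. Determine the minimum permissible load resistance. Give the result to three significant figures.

Output resistance R_th = R_A‖R_B = (661 × 18.0)/679.0 = 17.52 kΩ.
The fractional drop is R_th/(R_th + R_L); requiring this ≤ 0.0700 gives R_L ≥ R_th(1/0.0700 − 1) = 17.52 × 13.29 = 233 kΩ.

R_L(min) ≈ 233 kΩ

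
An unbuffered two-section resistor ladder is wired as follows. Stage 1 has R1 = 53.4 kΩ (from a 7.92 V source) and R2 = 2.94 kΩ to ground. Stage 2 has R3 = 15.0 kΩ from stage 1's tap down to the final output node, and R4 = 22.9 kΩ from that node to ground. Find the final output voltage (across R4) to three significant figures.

V_out ≈ 0.233 V

Stage 2 presents R3+R4 = 37.90 kΩ as a load on stage 1's tap.
Stage 1's lower leg becomes R2‖(R3+R4) = 2.728 kΩ, so V_mid = 7.92 × 2.728/56.13 = 0.3850 V.
Stage 2 is itself unloaded: V_out = V_mid × R4/(R3+R4) = 0.3850 × 22.9/37.90 = 0.233 V.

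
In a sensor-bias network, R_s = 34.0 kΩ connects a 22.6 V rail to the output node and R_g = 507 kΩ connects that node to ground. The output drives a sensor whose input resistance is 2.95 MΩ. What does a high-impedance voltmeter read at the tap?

V_out ≈ 21.0 V

The load sits in parallel with R_g: R_g‖R_L = (507 × 2950) / (507 + 2950) = 432.6 kΩ.
V_out = 22.6 × 432.6 / (34.0 + 432.6) = 22.6 × 432.6/466.6 = 21.0 V.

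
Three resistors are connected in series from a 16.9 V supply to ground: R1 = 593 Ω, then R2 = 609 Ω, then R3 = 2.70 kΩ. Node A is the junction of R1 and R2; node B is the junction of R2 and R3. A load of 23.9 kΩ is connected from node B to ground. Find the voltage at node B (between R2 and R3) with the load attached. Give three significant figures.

At node B, R3 is in parallel with the load: R3‖R_L = 2426 Ω.
Below node A the resistance is R2 + (R3‖R_L) = 3035 Ω, so V_A = 16.9 × 3035/3628 = 14.14 V.
Then V_B = V_A × (R3‖R_L)/(R2 + R3‖R_L) = 14.14 × 2426/3035 = 11.3 V.

V ≈ 11.3 V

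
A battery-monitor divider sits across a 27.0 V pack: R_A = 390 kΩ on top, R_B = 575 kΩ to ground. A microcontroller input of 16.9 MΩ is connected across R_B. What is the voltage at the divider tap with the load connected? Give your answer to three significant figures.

V_out ≈ 15.9 V

The load sits in parallel with R_B: R_B‖R_L = (575 × 16900) / (575 + 16900) = 556.1 kΩ.
V_out = 27.0 × 556.1 / (390 + 556.1) = 27.0 × 556.1/946.1 = 15.9 V.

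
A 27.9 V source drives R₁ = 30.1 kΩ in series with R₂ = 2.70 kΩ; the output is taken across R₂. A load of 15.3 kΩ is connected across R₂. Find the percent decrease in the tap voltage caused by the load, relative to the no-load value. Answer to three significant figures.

The divider's output (Thévenin) resistance is R₁‖R₂ = 2.478 kΩ.
Fractional drop under load = R_th/(R_th + R_L) = 2.478 / (2.478 + 15.3) = 0.1394.
So the output falls by 13.9 %.

13.9 %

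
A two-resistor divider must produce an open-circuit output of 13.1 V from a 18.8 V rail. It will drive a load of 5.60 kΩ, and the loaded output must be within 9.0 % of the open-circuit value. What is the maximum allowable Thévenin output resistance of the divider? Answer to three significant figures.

R_th ≤ 554 Ω

Loading drop = R_th/(R_th + R_L) ≤ 0.0900, so R_th ≤ R_L · ε/(1−ε) = 5.60 kΩ × 0.0900/0.9100 = 554 Ω.
(Any R1, R2 with R2/(R1+R2) = 0.697 and R1‖R2 ≤ 554 Ω will meet the spec.)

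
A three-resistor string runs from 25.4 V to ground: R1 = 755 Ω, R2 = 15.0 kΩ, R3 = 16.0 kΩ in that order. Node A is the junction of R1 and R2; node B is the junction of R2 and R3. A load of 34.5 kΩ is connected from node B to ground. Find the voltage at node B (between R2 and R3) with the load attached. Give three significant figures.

At node B, R3 is in parallel with the load: R3‖R_L = 10930 Ω.
Below node A the resistance is R2 + (R3‖R_L) = 25930 Ω, so V_A = 25.4 × 25930/26690 = 24.68 V.
Then V_B = V_A × (R3‖R_L)/(R2 + R3‖R_L) = 24.68 × 10930/25930 = 10.4 V.

V ≈ 10.4 V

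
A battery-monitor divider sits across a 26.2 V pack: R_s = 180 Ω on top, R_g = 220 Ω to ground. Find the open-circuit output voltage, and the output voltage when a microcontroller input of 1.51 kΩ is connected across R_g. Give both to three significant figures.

Unloaded: 14.4 V; loaded: 13.5 V

Open-circuit: V = 26.2 × 220/(180 + 220) = 14.4 V.
With the load, R_g becomes R_g‖R_L = 192.0 Ω, so V = 26.2 × 192.0/372.0 = 13.5 V.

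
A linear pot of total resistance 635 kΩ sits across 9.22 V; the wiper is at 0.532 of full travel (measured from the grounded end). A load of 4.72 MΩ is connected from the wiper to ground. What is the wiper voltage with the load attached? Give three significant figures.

The wiper splits the pot into (1−α)R = 297.2 kΩ above and αR = 337.8 kΩ below.
Lower section ‖ load = 315.3 kΩ.
V_wiper = 9.22 × 315.3/(297.2 + 315.3) = 4.75 V.

V ≈ 4.75 V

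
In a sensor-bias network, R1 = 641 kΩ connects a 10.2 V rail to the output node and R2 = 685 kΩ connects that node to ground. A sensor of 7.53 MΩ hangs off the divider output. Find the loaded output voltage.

The load sits in parallel with R2: R2‖R_L = (685 × 7530) / (685 + 7530) = 627.9 kΩ.
V_out = 10.2 × 627.9 / (641 + 627.9) = 10.2 × 627.9/1269 = 5.05 V.

V_out ≈ 5.05 V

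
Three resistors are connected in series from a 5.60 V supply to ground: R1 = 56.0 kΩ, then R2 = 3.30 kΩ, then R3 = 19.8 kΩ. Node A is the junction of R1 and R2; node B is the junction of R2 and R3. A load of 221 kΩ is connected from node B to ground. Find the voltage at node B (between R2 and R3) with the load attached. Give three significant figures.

At node B, R3 is in parallel with the load: R3‖R_L = 18.17 kΩ.
Below node A the resistance is R2 + (R3‖R_L) = 21.47 kΩ, so V_A = 5.60 × 21.47/77.47 = 1.552 V.
Then V_B = V_A × (R3‖R_L)/(R2 + R3‖R_L) = 1.552 × 18.17/21.47 = 1.31 V.

V ≈ 1.31 V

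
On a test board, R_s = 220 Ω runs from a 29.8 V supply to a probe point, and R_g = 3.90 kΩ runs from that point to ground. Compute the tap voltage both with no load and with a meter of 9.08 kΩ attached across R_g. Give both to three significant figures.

Open-circuit: V = 29.8 × 3900/(220 + 3900) = 28.2 V.
With the load, R_g becomes R_g‖R_L = 2728 Ω, so V = 29.8 × 2728/2948 = 27.6 V.

Unloaded: 28.2 V; loaded: 27.6 V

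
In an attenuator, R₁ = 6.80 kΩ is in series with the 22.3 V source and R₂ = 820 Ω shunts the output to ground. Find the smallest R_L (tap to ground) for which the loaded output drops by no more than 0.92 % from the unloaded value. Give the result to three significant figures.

R_L(min) ≈ 78.8 kΩ

Output resistance R_th = R₁‖R₂ = (6800 × 820)/7620 = 731.8 Ω.
The fractional drop is R_th/(R_th + R_L); requiring this ≤ 0.00920 gives R_L ≥ R_th(1/0.00920 − 1) = 731.8 × 107.7 = 78.8 kΩ.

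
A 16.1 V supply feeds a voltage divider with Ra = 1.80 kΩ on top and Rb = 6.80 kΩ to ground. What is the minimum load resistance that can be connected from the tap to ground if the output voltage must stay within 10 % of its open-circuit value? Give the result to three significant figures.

R_L(min) ≈ 12.8 kΩ

Output resistance R_th = Ra‖Rb = (1.80 × 6.80)/8.600 = 1.423 kΩ.
The fractional drop is R_th/(R_th + R_L); requiring this ≤ 0.100 gives R_L ≥ R_th(1/0.100 − 1) = 1.423 × 9.000 = 12.8 kΩ.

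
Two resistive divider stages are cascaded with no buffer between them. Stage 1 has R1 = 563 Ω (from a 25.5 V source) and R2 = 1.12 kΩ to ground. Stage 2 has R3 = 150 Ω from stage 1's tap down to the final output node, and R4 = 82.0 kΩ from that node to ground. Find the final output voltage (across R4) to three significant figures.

V_out ≈ 16.9 V

Stage 2 presents R3+R4 = 82150 Ω as a load on stage 1's tap.
Stage 1's lower leg becomes R2‖(R3+R4) = 1105 Ω, so V_mid = 25.5 × 1105/1668 = 16.89 V.
Stage 2 is itself unloaded: V_out = V_mid × R4/(R3+R4) = 16.89 × 82000/82150 = 16.9 V.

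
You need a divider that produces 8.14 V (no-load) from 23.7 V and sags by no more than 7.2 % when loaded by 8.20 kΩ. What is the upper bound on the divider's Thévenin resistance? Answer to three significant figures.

Loading drop = R_th/(R_th + R_L) ≤ 0.0720, so R_th ≤ R_L · ε/(1−ε) = 8.20 kΩ × 0.0720/0.9280 = 636 Ω.

R_th ≤ 636 Ω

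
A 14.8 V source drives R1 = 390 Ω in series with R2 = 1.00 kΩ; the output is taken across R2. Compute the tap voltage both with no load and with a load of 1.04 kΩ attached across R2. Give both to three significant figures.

Open-circuit: V = 14.8 × 1000/(390 + 1000) = 10.6 V.
With the load, R2 becomes R2‖R_L = 509.8 Ω, so V = 14.8 × 509.8/899.8 = 8.39 V.

Unloaded: 10.6 V; loaded: 8.39 V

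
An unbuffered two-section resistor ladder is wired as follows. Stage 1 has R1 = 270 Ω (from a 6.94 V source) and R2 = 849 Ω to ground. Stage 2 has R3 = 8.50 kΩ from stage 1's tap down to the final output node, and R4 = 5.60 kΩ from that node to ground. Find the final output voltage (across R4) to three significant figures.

Stage 2 presents R3+R4 = 14100 Ω as a load on stage 1's tap.
Stage 1's lower leg becomes R2‖(R3+R4) = 800.8 Ω, so V_mid = 6.94 × 800.8/1071 = 5.190 V.
Stage 2 is itself unloaded: V_out = V_mid × R4/(R3+R4) = 5.190 × 5600/14100 = 2.06 V.

V_out ≈ 2.06 V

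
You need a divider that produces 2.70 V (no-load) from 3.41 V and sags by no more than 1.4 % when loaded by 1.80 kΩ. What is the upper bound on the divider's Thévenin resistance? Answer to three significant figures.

R_th ≤ 25.6 Ω

Loading drop = R_th/(R_th + R_L) ≤ 0.0140, so R_th ≤ R_L · ε/(1−ε) = 1.80 kΩ × 0.0140/0.9860 = 25.6 Ω.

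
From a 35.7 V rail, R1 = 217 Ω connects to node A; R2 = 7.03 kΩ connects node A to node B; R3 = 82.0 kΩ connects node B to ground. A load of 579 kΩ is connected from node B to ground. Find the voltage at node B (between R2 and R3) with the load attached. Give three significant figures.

At node B, R3 is in parallel with the load: R3‖R_L = 71830 Ω.
Below node A the resistance is R2 + (R3‖R_L) = 78860 Ω, so V_A = 35.7 × 78860/79070 = 35.60 V.
Then V_B = V_A × (R3‖R_L)/(R2 + R3‖R_L) = 35.60 × 71830/78860 = 32.4 V.

V ≈ 32.4 V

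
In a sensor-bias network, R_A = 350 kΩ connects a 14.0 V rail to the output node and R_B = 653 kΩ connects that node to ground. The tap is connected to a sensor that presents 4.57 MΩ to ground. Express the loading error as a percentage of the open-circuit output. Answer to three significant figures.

4.75 %

The divider's output (Thévenin) resistance is R_A‖R_B = 227.9 kΩ.
Fractional drop under load = R_th/(R_th + R_L) = 227.9 / (227.9 + 4570) = 0.04749.
So the output falls by 4.75 %.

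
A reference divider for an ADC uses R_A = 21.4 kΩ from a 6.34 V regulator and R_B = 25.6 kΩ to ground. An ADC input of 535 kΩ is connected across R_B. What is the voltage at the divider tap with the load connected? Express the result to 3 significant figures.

V_out ≈ 3.38 V

The load sits in parallel with R_B: R_B‖R_L = (25.6 × 535) / (25.6 + 535) = 24.43 kΩ.
V_out = 6.34 × 24.43 / (21.4 + 24.43) = 6.34 × 24.43/45.83 = 3.38 V.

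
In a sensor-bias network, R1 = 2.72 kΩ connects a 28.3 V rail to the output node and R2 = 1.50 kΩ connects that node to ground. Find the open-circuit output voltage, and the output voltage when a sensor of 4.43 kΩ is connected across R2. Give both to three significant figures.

Open-circuit: V = 28.3 × 1.50/(2.72 + 1.50) = 10.1 V.
With the load, R2 becomes R2‖R_L = 1.121 kΩ, so V = 28.3 × 1.121/3.841 = 8.26 V.

Unloaded: 10.1 V; loaded: 8.26 V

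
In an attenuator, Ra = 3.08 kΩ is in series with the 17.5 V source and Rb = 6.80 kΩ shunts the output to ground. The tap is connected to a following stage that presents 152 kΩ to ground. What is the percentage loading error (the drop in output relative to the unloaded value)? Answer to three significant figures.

The divider's output (Thévenin) resistance is Ra‖Rb = 2.120 kΩ.
Fractional drop under load = R_th/(R_th + R_L) = 2.120 / (2.120 + 152) = 0.01375.
So the output falls by 1.38 %.

1.38 %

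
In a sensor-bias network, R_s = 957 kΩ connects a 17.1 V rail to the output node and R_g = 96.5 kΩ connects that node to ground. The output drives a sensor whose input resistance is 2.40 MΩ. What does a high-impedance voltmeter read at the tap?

V_out ≈ 1.51 V

The load sits in parallel with R_g: R_g‖R_L = (96.5 × 2400) / (96.5 + 2400) = 92.77 kΩ.
V_out = 17.1 × 92.77 / (957 + 92.77) = 17.1 × 92.77/1050 = 1.51 V.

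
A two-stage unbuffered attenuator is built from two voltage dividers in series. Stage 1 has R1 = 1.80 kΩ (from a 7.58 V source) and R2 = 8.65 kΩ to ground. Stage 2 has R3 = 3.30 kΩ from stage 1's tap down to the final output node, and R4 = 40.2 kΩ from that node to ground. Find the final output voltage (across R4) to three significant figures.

V_out ≈ 5.61 V

Stage 2 presents R3+R4 = 43.50 kΩ as a load on stage 1's tap.
Stage 1's lower leg becomes R2‖(R3+R4) = 7.215 kΩ, so V_mid = 7.58 × 7.215/9.015 = 6.067 V.
Stage 2 is itself unloaded: V_out = V_mid × R4/(R3+R4) = 6.067 × 40.2/43.50 = 5.61 V.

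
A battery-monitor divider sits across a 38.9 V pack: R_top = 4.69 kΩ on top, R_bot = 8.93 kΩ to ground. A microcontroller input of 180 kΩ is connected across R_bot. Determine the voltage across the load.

V_out ≈ 25.1 V

The load sits in parallel with R_bot: R_bot‖R_L = (8.93 × 180) / (8.93 + 180) = 8.508 kΩ.
V_out = 38.9 × 8.508 / (4.69 + 8.508) = 38.9 × 8.508/13.20 = 25.1 V.
(Unloaded it would have been 25.5 V.)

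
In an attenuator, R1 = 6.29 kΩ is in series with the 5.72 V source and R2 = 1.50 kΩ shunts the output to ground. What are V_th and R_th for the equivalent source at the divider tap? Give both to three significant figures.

V_th is the open-circuit tap voltage: 5.72 × 1.50/(6.29 + 1.50) = 1.10 V.
With the supply zeroed, R1 and R2 appear in parallel from the tap: R_th = R1‖R2 = (6.29 × 1.50)/7.790 = 1.21 kΩ.

V_th = 1.10 V, R_th = 1.21 kΩ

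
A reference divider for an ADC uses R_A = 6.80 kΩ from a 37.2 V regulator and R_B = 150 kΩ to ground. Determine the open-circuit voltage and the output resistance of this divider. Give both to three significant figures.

V_th is the open-circuit tap voltage: 37.2 × 150/(6.80 + 150) = 35.6 V.
With the supply zeroed, R_A and R_B appear in parallel from the tap: R_th = R_A‖R_B = (6.80 × 150)/156.8 = 6.51 kΩ.

V_th = 35.6 V, R_th = 6.51 kΩ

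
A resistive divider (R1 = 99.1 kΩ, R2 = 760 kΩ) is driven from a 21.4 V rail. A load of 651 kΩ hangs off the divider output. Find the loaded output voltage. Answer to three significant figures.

V_out ≈ 16.7 V

The load sits in parallel with R2: R2‖R_L = (760 × 651) / (760 + 651) = 350.6 kΩ.
V_out = 21.4 × 350.6 / (99.1 + 350.6) = 21.4 × 350.6/449.7 = 16.7 V.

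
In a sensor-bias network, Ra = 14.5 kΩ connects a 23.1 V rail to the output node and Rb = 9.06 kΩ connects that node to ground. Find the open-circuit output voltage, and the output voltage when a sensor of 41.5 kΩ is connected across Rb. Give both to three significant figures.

Unloaded: 8.88 V; loaded: 7.83 V

Open-circuit: V = 23.1 × 9.06/(14.5 + 9.06) = 8.88 V.
With the load, Rb becomes Rb‖R_L = 7.437 kΩ, so V = 23.1 × 7.437/21.94 = 7.83 V.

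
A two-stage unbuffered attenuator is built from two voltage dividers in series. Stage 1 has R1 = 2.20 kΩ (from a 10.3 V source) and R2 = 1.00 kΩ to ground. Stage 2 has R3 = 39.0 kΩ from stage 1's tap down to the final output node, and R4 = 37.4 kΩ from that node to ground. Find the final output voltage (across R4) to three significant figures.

Stage 2 presents R3+R4 = 76.40 kΩ as a load on stage 1's tap.
Stage 1's lower leg becomes R2‖(R3+R4) = 0.9871 kΩ, so V_mid = 10.3 × 0.9871/3.187 = 3.190 V.
Stage 2 is itself unloaded: V_out = V_mid × R4/(R3+R4) = 3.190 × 37.4/76.40 = 1.56 V.

V_out ≈ 1.56 V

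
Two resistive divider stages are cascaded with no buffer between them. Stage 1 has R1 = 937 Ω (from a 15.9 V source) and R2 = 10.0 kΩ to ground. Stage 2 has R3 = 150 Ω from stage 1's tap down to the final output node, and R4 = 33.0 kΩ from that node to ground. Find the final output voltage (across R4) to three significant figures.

V_out ≈ 14.1 V

Stage 2 presents R3+R4 = 33150 Ω as a load on stage 1's tap.
Stage 1's lower leg becomes R2‖(R3+R4) = 7683 Ω, so V_mid = 15.9 × 7683/8620 = 14.17 V.
Stage 2 is itself unloaded: V_out = V_mid × R4/(R3+R4) = 14.17 × 33000/33150 = 14.1 V.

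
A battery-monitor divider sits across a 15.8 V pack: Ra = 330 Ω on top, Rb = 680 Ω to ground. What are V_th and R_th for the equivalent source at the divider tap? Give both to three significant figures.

V_th = 10.6 V, R_th = 222 Ω

V_th is the open-circuit tap voltage: 15.8 × 680/(330 + 680) = 10.6 V.
With the supply zeroed, Ra and Rb appear in parallel from the tap: R_th = Ra‖Rb = (330 × 680)/1010 = 222 Ω.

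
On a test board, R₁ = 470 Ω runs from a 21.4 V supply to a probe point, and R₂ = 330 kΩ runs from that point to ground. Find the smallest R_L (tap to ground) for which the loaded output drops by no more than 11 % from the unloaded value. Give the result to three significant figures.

Output resistance R_th = R₁‖R₂ = (470 × 330000)/330500 = 469.3 Ω.
The fractional drop is R_th/(R_th + R_L); requiring this ≤ 0.110 gives R_L ≥ R_th(1/0.110 − 1) = 469.3 × 8.091 = 3.80 kΩ.

R_L(min) ≈ 3.80 kΩ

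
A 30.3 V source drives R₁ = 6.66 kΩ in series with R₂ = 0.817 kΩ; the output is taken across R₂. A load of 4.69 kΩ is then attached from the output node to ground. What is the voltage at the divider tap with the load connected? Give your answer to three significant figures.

V_out ≈ 2.87 V

The load sits in parallel with R₂: R₂‖R_L = (817 × 4690) / (817 + 4690) = 695.8 Ω.
V_out = 30.3 × 695.8 / (6660 + 695.8) = 30.3 × 695.8/7356 = 2.87 V.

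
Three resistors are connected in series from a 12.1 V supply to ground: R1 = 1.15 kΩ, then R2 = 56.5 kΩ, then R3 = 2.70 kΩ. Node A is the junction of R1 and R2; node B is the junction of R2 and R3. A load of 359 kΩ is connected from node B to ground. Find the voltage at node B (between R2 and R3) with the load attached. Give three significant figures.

At node B, R3 is in parallel with the load: R3‖R_L = 2.680 kΩ.
Below node A the resistance is R2 + (R3‖R_L) = 59.18 kΩ, so V_A = 12.1 × 59.18/60.33 = 11.87 V.
Then V_B = V_A × (R3‖R_L)/(R2 + R3‖R_L) = 11.87 × 2.680/59.18 = 0.537 V.

V ≈ 0.537 V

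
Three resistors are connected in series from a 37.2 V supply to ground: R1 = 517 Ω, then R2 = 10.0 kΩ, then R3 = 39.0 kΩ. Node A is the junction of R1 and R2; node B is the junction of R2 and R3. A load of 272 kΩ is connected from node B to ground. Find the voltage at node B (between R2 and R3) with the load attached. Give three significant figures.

At node B, R3 is in parallel with the load: R3‖R_L = 34110 Ω.
Below node A the resistance is R2 + (R3‖R_L) = 44110 Ω, so V_A = 37.2 × 44110/44630 = 36.77 V.
Then V_B = V_A × (R3‖R_L)/(R2 + R3‖R_L) = 36.77 × 34110/44110 = 28.4 V.

V ≈ 28.4 V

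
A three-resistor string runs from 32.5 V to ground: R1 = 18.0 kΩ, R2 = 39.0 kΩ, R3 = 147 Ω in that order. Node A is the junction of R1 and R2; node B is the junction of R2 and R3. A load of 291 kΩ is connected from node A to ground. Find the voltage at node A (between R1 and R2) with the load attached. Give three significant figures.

Below node A the series string R2+R3 = 39150 Ω sits in parallel with the 291000 Ω load: 34510 Ω.
V_A = 32.5 × 34510/(18000 + 34510) = 21.4 V.

V ≈ 21.4 V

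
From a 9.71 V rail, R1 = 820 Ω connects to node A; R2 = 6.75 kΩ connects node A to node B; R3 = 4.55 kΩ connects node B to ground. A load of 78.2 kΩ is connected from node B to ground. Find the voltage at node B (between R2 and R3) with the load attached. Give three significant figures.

V ≈ 3.52 V

At node B, R3 is in parallel with the load: R3‖R_L = 4300 Ω.
Below node A the resistance is R2 + (R3‖R_L) = 11050 Ω, so V_A = 9.71 × 11050/11870 = 9.039 V.
Then V_B = V_A × (R3‖R_L)/(R2 + R3‖R_L) = 9.039 × 4300/11050 = 3.52 V.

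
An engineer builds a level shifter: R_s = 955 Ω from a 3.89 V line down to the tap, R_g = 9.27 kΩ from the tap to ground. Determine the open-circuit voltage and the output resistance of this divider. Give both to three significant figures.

V_th is the open-circuit tap voltage: 3.89 × 9270/(955 + 9270) = 3.53 V.
With the supply zeroed, R_s and R_g appear in parallel from the tap: R_th = R_s‖R_g = (955 × 9270)/10220 = 866 Ω.

V_th = 3.53 V, R_th = 866 Ω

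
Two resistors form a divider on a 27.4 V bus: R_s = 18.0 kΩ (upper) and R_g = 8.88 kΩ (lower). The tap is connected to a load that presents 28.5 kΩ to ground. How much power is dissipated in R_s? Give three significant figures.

Total resistance from the source is R_s + (R_g‖R_L) = 24.77 kΩ, so I = 27.4/24.77 kΩ = 1.106 mA.
P = I²·R_s = (1.106 mA)² × 18.0 kΩ = 22.0 mW.

P ≈ 22.0 mW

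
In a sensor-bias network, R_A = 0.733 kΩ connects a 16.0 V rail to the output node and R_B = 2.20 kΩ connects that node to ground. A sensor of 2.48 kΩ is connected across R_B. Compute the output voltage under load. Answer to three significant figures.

The load sits in parallel with R_B: R_B‖R_L = (2200 × 2480) / (2200 + 2480) = 1166 Ω.
V_out = 16.0 × 1166 / (733 + 1166) = 16.0 × 1166/1899 = 9.82 V.

V_out ≈ 9.82 V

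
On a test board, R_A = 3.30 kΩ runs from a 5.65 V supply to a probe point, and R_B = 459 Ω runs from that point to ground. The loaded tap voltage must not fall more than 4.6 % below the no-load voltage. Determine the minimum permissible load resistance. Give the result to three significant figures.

Output resistance R_th = R_A‖R_B = (3300 × 459)/3759 = 403.0 Ω.
The fractional drop is R_th/(R_th + R_L); requiring this ≤ 0.0460 gives R_L ≥ R_th(1/0.0460 − 1) = 403.0 × 20.74 = 8.36 kΩ.

R_L(min) ≈ 8.36 kΩ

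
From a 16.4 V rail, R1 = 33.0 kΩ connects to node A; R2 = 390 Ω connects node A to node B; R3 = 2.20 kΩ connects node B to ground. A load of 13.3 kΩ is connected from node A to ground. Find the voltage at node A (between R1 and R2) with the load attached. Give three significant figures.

Below node A the series string R2+R3 = 2590 Ω sits in parallel with the 13300 Ω load: 2168 Ω.
V_A = 16.4 × 2168/(33000 + 2168) = 1.01 V.

V ≈ 1.01 V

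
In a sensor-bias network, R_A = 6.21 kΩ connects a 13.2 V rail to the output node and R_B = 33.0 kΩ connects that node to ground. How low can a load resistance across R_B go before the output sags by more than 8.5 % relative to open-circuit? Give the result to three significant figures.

R_L(min) ≈ 56.3 kΩ

Output resistance R_th = R_A‖R_B = (6.21 × 33.0)/39.21 = 5.226 kΩ.
The fractional drop is R_th/(R_th + R_L); requiring this ≤ 0.0850 gives R_L ≥ R_th(1/0.0850 − 1) = 5.226 × 10.76 = 56.3 kΩ.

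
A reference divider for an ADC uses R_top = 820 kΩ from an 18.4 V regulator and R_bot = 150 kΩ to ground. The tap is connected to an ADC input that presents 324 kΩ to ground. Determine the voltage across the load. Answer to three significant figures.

The load sits in parallel with R_bot: R_bot‖R_L = (150 × 324) / (150 + 324) = 102.5 kΩ.
V_out = 18.4 × 102.5 / (820 + 102.5) = 18.4 × 102.5/922.5 = 2.05 V.
(Unloaded it would have been 2.85 V.)

V_out ≈ 2.05 V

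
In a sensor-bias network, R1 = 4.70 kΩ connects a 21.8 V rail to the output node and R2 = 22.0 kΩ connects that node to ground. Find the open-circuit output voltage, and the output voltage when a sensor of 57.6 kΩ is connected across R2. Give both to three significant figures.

Open-circuit: V = 21.8 × 22.0/(4.70 + 22.0) = 18.0 V.
With the load, R2 becomes R2‖R_L = 15.92 kΩ, so V = 21.8 × 15.92/20.62 = 16.8 V.

Unloaded: 18.0 V; loaded: 16.8 V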